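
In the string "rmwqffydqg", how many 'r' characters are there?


Input string: 'rmwqffydqg'
Target character: 'r'
Scan each position: s[0]='r'
Matches found at indices: 0
Total: 1


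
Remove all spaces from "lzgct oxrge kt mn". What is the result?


Input string: 'lzgct oxrge kt mn'
Operation: remove all spaces
Words: 'lzgct', 'oxrge', 'kt', 'mn'
Join without spaces: lzgctoxrgektmn


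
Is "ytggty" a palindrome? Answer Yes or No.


Input string: 'ytggty'
Reversed: 'ytggty'
Compare pairs: s[0]='y' vs s[5]='y' (match), s[1]='t' vs s[4]='t' (match), s[2]='g' vs s[3]='g' (match)
Palindrome: Yes


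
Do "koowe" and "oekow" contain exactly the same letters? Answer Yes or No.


String 1: 'koowe' -> sorted: 'ekoow'
String 2: 'oekow' -> sorted: 'ekoow'
Compare sorted forms: 'ekoow' == 'ekoow'
Anagram: Yes


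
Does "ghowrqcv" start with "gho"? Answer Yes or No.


Input string: 'ghowrqcv'
Prefix to check: 'gho'
First 3 characters of input: 'gho'
Match: True
Result: Yes


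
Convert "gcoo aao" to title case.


Input string: 'gcoo aao'
Operation: capitalize first letter of each word
Word transformations: 'gcoo'->'Gcoo', 'aao'->'Aao'
Result: Gcoo Aao


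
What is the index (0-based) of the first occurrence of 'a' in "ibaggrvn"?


Input string: 'ibaggrvn'
Target: 'a'
Scanning left to right: s[0]='i', s[1]='b', s[2]='a'
First match at index: 2


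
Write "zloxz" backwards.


Input string: 'zloxz'
Operation: reverse character order
Original order: 'z' -> 'l' -> 'o' -> 'x' -> 'z'
Reversed order: 'z' -> 'x' -> 'o' -> 'l' -> 'z'
Result: zxolz


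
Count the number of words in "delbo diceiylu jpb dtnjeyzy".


Input string: 'delbo diceiylu jpb dtnjeyzy'
Operation: split by spaces
Words found: 'delbo', 'diceiylu', 'jpb', 'dtnjeyzy'
Word count: 4


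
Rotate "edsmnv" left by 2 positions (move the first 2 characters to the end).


Input: 'edsmnv', shift = 2
Operation: split at index 2 and swap parts
Front part s[0:2] = 'ed'
Back part s[2:] = 'smnv'
Rotated = back + front = 'smnv' + 'ed'
Result: smnved


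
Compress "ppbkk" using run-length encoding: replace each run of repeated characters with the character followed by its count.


Input: 'ppbkk'
Operation: identify consecutive runs
Runs: 'pp' -> p2, 'b' -> b1, 'kk' -> k2
Encoded: p2b1k2


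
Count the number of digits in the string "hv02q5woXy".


Input string: 'hv02q5woXy'
Operation: count digit characters (0-9)
Scan: 'h', 'v', '0'(digit), '2'(digit), 'q', '5'(digit), 'w', 'o', 'X', 'y'
Digits found: 3
Result: 3


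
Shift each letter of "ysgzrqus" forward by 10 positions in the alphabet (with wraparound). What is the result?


Input: 'ysgzrqus', shift = 10
Operation: for each letter, (position + 10) mod 26
Mapping: 'y'(24+10=34, 34 mod 26=8)->'i', 's'(18+10=28, 28 mod 26=2)->'c', 'g'(6+10=16)->'q', 'z'(25+10=35, 35 mod 26=9)->'j', 'r'(17+10=27, 27 mod 26=1)->'b', 'q'(16+10=26, 26 mod 26=0)->'a', 'u'(20+10=30, 30 mod 26=4)->'e', 's'(18+10=28, 28 mod 26=2)->'c'
Result: icqjbaec


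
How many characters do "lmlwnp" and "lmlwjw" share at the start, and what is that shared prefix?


String 1: 'lmlwnp'
String 2: 'lmlwjw'
Compare position by position:
pos 0: 'l' vs 'l' match
pos 1: 'm' vs 'm' match
pos 2: 'l' vs 'l' match
pos 3: 'w' vs 'w' match
pos 4: 'n' vs 'j' differ -> stop
Longest common prefix: "lmlw" (length 4)


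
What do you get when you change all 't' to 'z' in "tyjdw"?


Input string: 'tyjdw'
Operation: replace 't' with 'z'
Positions of 't': 0
After replacement: zyjdw


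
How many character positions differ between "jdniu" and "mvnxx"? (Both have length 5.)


String 1: 'jdniu'
String 2: 'mvnxx'
Compare each position: pos 0: 'j'!='m', pos 1: 'd'!='v', pos 2: 'n'=='n', pos 3: 'i'!='x', pos 4: 'u'!='x'
Differing positions: 4
Hamming distance: 4


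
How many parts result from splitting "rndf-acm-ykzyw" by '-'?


Input string: 'rndf-acm-ykzyw'
Delimiter: '-'
Split result: 'rndf', 'acm', 'ykzyw'
Number of parts: 3


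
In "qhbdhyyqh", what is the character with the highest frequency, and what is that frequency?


Input: 'qhbdhyyqh'
Operation: tally each character
Counts: 'b':1, 'd':1, 'h':3, 'q':2, 'y':2
Maximum: 'h' appears 3 times


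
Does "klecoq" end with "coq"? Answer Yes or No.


Input string: 'klecoq'
Suffix to check: 'coq'
Last 3 characters of input: 'coq'
Match: True
Result: Yes


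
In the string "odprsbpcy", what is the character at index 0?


Input string: 'odprsbpcy'
Operation: get character at index 0
Index mapping: s[0]='o'
Result: 'o'


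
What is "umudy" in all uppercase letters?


Input string: 'umudy'
Operation: convert each letter to uppercase
Mapping: 'u'->'U', 'm'->'M', 'u'->'U', 'd'->'D', 'y'->'Y'
Result: UMUDY


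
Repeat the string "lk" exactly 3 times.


Input string: 'lk'
Operation: repeat 3 times
Concatenation: 'lk' + 'lk' + 'lk'
Result: lklklk


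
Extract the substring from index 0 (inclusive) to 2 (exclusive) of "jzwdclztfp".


Input string: 'jzwdclztfp'
Operation: slice [0:2]
Extract characters: s[0]='j', s[1]='z'
Result: jz


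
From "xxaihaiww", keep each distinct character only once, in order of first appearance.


Input: 'xxaihaiww'
Operation: keep first occurrence of each character
Scan: s[0]='x' new -> keep; s[1]='x' seen -> skip; s[2]='a' new -> keep; s[3]='i' new -> keep; s[4]='h' new -> keep; s[5]='a' seen -> skip; s[6]='i' seen -> skip; s[7]='w' new -> keep; s[8]='w' seen -> skip
Result: xaihw


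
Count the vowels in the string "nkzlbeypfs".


Input string: 'nkzlbeypfs'
Operation: count vowels (a, e, i, o, u)
Scan: s[0]='n', s[1]='k', s[2]='z', s[3]='l', s[4]='b', s[5]='e' (vowel), s[6]='y', s[7]='p', s[8]='f', s[9]='s'
Vowels found: 1
Result: 1


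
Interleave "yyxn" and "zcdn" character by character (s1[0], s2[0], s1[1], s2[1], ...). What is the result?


String 1: 'yyxn'
String 2: 'zcdn'
Operation: alternate characters
Pairs: 'y'+'z', 'y'+'c', 'x'+'d', 'n'+'n'
Result: yzycxdnn


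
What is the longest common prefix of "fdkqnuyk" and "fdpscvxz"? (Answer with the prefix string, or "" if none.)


String 1: 'fdkqnuyk'
String 2: 'fdpscvxz'
Compare position by position:
pos 0: 'f' vs 'f' match
pos 1: 'd' vs 'd' match
pos 2: 'k' vs 'p' differ -> stop
Longest common prefix: "fd" (length 2)


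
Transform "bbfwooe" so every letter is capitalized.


Input string: 'bbfwooe'
Operation: convert each letter to uppercase
Mapping: 'b'->'B', 'b'->'B', 'f'->'F', 'w'->'W', 'o'->'O', 'o'->'O', 'e'->'E'
Result: BBFWOOE


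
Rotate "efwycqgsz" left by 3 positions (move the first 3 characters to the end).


Input: 'efwycqgsz', shift = 3
Operation: split at index 3 and swap parts
Front part s[0:3] = 'efw'
Back part s[3:] = 'ycqgsz'
Rotated = back + front = 'ycqgsz' + 'efw'
Result: ycqgszefw


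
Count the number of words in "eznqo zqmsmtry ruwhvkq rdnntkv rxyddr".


Input string: 'eznqo zqmsmtry ruwhvkq rdnntkv rxyddr'
Operation: split by spaces
Words found: 'eznqo', 'zqmsmtry', 'ruwhvkq', 'rdnntkv', 'rxyddr'
Word count: 5


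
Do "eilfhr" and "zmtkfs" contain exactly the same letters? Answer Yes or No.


String 1: 'eilfhr' -> sorted: 'efhilr'
String 2: 'zmtkfs' -> sorted: 'fkmstz'
Compare sorted forms: 'efhilr' != 'fkmstz'
Anagram: No


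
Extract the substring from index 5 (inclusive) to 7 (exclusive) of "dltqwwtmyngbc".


Input string: 'dltqwwtmyngbc'
Operation: slice [5:7]
Extract characters: s[5]='w', s[6]='t'
Result: wt


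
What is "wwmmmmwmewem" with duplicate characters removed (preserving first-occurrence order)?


Input: 'wwmmmmwmewem'
Operation: keep first occurrence of each character
Scan: s[0]='w' new -> keep; s[1]='w' seen -> skip; s[2]='m' new -> keep; s[3]='m' seen -> skip; s[4]='m' seen -> skip; s[5]='m' seen -> skip; s[6]='w' seen -> skip; s[7]='m' seen -> skip; s[8]='e' new -> keep; s[9]='w' seen -> skip; s[10]='e' seen -> skip; s[11]='m' seen -> skip
Result: wme


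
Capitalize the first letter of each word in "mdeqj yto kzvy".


Input string: 'mdeqj yto kzvy'
Operation: capitalize first letter of each word
Word transformations: 'mdeqj'->'Mdeqj', 'yto'->'Yto', 'kzvy'->'Kzvy'
Result: Mdeqj Yto Kzvy


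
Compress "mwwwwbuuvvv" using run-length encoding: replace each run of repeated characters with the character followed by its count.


Input: 'mwwwwbuuvvv'
Operation: identify consecutive runs
Runs: 'm' -> m1, 'wwww' -> w4, 'b' -> b1, 'uu' -> u2, 'vvv' -> v3
Encoded: m1w4b1u2v3


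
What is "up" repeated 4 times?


Input string: 'up'
Operation: repeat 4 times
Concatenation: 'up' + 'up' + 'up' + 'up'
Result: upupupup


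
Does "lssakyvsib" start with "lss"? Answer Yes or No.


Input string: 'lssakyvsib'
Prefix to check: 'lss'
First 3 characters of input: 'lss'
Match: True
Result: Yes


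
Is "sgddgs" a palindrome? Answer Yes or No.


Input string: 'sgddgs'
Reversed: 'sgddgs'
Compare pairs: s[0]='s' vs s[5]='s' (match), s[1]='g' vs s[4]='g' (match), s[2]='d' vs s[3]='d' (match)
Palindrome: Yes


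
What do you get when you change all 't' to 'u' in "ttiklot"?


Input string: 'ttiklot'
Operation: replace 't' with 'u'
Positions of 't': 0, 1, 6
After replacement: uuiklou


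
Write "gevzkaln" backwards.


Input string: 'gevzkaln'
Operation: reverse character order
Original order: 'g' -> 'e' -> 'v' -> 'z' -> 'k' -> 'a' -> 'l' -> 'n'
Reversed order: 'n' -> 'l' -> 'a' -> 'k' -> 'z' -> 'v' -> 'e' -> 'g'
Result: nlakzveg


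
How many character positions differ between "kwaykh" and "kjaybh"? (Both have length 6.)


String 1: 'kwaykh'
String 2: 'kjaybh'
Compare each position: pos 0: 'k'=='k', pos 1: 'w'!='j', pos 2: 'a'=='a', pos 3: 'y'=='y', pos 4: 'k'!='b', pos 5: 'h'=='h'
Differing positions: 2
Hamming distance: 2


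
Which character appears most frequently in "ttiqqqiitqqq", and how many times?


Input: 'ttiqqqiitqqq'
Operation: tally each character
Counts: 'i':3, 'q':6, 't':3
Maximum: 'q' appears 6 times


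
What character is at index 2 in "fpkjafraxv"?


Input string: 'fpkjafraxv'
Operation: get character at index 2
Index mapping: s[0]='f', s[1]='p', s[2]='k'
Result: 'k'


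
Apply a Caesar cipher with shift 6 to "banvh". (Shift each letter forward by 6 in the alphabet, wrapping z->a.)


Input: 'banvh', shift = 6
Operation: for each letter, (position + 6) mod 26
Mapping: 'b'(1+6=7)->'h', 'a'(0+6=6)->'g', 'n'(13+6=19)->'t', 'v'(21+6=27, 27 mod 26=1)->'b', 'h'(7+6=13)->'n'
Result: hgtbn


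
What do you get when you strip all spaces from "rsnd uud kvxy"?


Input string: 'rsnd uud kvxy'
Operation: remove all spaces
Words: 'rsnd', 'uud', 'kvxy'
Join without spaces: rsnduudkvxy


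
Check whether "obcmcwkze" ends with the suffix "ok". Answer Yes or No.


Input string: 'obcmcwkze'
Suffix to check: 'ok'
Last 2 characters of input: 'ze'
Match: False
Result: No


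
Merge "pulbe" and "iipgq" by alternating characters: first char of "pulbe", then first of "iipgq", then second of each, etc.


String 1: 'pulbe'
String 2: 'iipgq'
Operation: alternate characters
Pairs: 'p'+'i', 'u'+'i', 'l'+'p', 'b'+'g', 'e'+'q'
Result: piuilpbgeq


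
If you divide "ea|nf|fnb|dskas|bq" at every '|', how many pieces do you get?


Input string: 'ea|nf|fnb|dskas|bq'
Delimiter: '|'
Split result: 'ea', 'nf', 'fnb', 'dskas', 'bq'
Number of parts: 5


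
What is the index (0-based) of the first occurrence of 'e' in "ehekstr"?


Input string: 'ehekstr'
Target: 'e'
Scanning left to right: s[0]='e'
First match at index: 0


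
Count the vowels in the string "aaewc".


Input string: 'aaewc'
Operation: count vowels (a, e, i, o, u)
Scan: s[0]='a' (vowel), s[1]='a' (vowel), s[2]='e' (vowel), s[3]='w', s[4]='c'
Vowels found: 3
Result: 3


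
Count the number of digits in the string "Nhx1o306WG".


Input string: 'Nhx1o306WG'
Operation: count digit characters (0-9)
Scan: 'N', 'h', 'x', '1'(digit), 'o', '3'(digit), '0'(digit), '6'(digit), 'W', 'G'
Digits found: 4
Result: 4


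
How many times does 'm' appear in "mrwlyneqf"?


Input string: 'mrwlyneqf'
Target character: 'm'
Scan each position: s[0]='m'
Matches found at indices: 0
Total: 1


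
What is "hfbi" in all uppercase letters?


Input string: 'hfbi'
Operation: convert each letter to uppercase
Mapping: 'h'->'H', 'f'->'F', 'b'->'B', 'i'->'I'
Result: HFBI


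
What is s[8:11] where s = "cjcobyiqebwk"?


Input string: 'cjcobyiqebwk'
Operation: slice [8:11]
Extract characters: s[8]='e', s[9]='b', s[10]='w'
Result: ebw


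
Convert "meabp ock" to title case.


Input string: 'meabp ock'
Operation: capitalize first letter of each word
Word transformations: 'meabp'->'Meabp', 'ock'->'Ock'
Result: Meabp Ock


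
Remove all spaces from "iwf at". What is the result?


Input string: 'iwf at'
Operation: remove all spaces
Words: 'iwf', 'at'
Join without spaces: iwfat


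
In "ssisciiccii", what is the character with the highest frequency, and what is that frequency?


Input: 'ssisciiccii'
Operation: tally each character
Counts: 'c':3, 'i':5, 's':3
Maximum: 'i' appears 5 times


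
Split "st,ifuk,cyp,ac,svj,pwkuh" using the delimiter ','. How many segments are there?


Input string: 'st,ifuk,cyp,ac,svj,pwkuh'
Delimiter: ','
Split result: 'st', 'ifuk', 'cyp', 'ac', 'svj', 'pwkuh'
Number of parts: 6


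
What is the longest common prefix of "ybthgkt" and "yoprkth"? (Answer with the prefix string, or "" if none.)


String 1: 'ybthgkt'
String 2: 'yoprkth'
Compare position by position:
pos 0: 'y' vs 'y' match
pos 1: 'b' vs 'o' differ -> stop
Longest common prefix: "y" (length 1)


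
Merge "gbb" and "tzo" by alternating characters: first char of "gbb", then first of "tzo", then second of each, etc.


String 1: 'gbb'
String 2: 'tzo'
Operation: alternate characters
Pairs: 'g'+'t', 'b'+'z', 'b'+'o'
Result: gtbzbo


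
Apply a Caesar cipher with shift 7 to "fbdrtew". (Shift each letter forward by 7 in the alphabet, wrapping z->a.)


Input: 'fbdrtew', shift = 7
Operation: for each letter, (position + 7) mod 26
Mapping: 'f'(5+7=12)->'m', 'b'(1+7=8)->'i', 'd'(3+7=10)->'k', 'r'(17+7=24)->'y', 't'(19+7=26, 26 mod 26=0)->'a', 'e'(4+7=11)->'l', 'w'(22+7=29, 29 mod 26=3)->'d'
Result: mikyald


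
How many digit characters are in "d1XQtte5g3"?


Input string: 'd1XQtte5g3'
Operation: count digit characters (0-9)
Scan: 'd', '1'(digit), 'X', 'Q', 't', 't', 'e', '5'(digit), 'g', '3'(digit)
Digits found: 3
Result: 3


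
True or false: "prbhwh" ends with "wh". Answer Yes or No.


Input string: 'prbhwh'
Suffix to check: 'wh'
Last 2 characters of input: 'wh'
Match: True
Result: Yes


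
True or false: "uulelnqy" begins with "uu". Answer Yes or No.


Input string: 'uulelnqy'
Prefix to check: 'uu'
First 2 characters of input: 'uu'
Match: True
Result: Yes


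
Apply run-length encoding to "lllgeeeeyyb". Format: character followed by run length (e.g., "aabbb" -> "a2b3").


Input: 'lllgeeeeyyb'
Operation: identify consecutive runs
Runs: 'lll' -> l3, 'g' -> g1, 'eeee' -> e4, 'yy' -> y2, 'b' -> b1
Encoded: l3g1e4y2b1


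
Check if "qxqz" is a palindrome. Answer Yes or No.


Input string: 'qxqz'
Reversed: 'zqxq'
Compare pairs: s[0]='q' vs s[3]='z' (mismatch), s[1]='x' vs s[2]='q' (mismatch)
Palindrome: No


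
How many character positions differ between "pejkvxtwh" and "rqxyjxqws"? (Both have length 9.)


String 1: 'pejkvxtwh'
String 2: 'rqxyjxqws'
Compare each position: pos 0: 'p'!='r', pos 1: 'e'!='q', pos 2: 'j'!='x', pos 3: 'k'!='y', pos 4: 'v'!='j', pos 5: 'x'=='x', pos 6: 't'!='q', pos 7: 'w'=='w', pos 8: 'h'!='s'
Differing positions: 7
Hamming distance: 7


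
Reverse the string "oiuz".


Input string: 'oiuz'
Operation: reverse character order
Original order: 'o' -> 'i' -> 'u' -> 'z'
Reversed order: 'z' -> 'u' -> 'i' -> 'o'
Result: zuio


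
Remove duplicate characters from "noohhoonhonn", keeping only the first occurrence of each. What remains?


Input: 'noohhoonhonn'
Operation: keep first occurrence of each character
Scan: s[0]='n' new -> keep; s[1]='o' new -> keep; s[2]='o' seen -> skip; s[3]='h' new -> keep; s[4]='h' seen -> skip; s[5]='o' seen -> skip; s[6]='o' seen -> skip; s[7]='n' seen -> skip; s[8]='h' seen -> skip; s[9]='o' seen -> skip; s[10]='n' seen -> skip; s[11]='n' seen -> skip
Result: noh


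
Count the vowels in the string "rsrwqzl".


Input string: 'rsrwqzl'
Operation: count vowels (a, e, i, o, u)
Scan: s[0]='r', s[1]='s', s[2]='r', s[3]='w', s[4]='q', s[5]='z', s[6]='l'
Vowels found: 0
Result: 0


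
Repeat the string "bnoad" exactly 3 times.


Input string: 'bnoad'
Operation: repeat 3 times
Concatenation: 'bnoad' + 'bnoad' + 'bnoad'
Result: bnoadbnoadbnoad


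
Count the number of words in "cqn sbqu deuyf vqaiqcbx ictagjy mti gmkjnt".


Input string: 'cqn sbqu deuyf vqaiqcbx ictagjy mti gmkjnt'
Operation: split by spaces
Words found: 'cqn', 'sbqu', 'deuyf', 'vqaiqcbx', 'ictagjy', 'mti', 'gmkjnt'
Word count: 7


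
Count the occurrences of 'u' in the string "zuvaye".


Input string: 'zuvaye'
Target character: 'u'
Scan each position: s[1]='u'
Matches found at indices: 1
Total: 1


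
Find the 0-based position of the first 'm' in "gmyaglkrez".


Input string: 'gmyaglkrez'
Target: 'm'
Scanning left to right: s[0]='g', s[1]='m'
First match at index: 1


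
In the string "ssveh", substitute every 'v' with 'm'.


Input string: 'ssveh'
Operation: replace 'v' with 'm'
Positions of 'v': 2
After replacement: ssmeh


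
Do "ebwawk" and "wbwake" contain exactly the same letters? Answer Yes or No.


String 1: 'ebwawk' -> sorted: 'abekww'
String 2: 'wbwake' -> sorted: 'abekww'
Compare sorted forms: 'abekww' == 'abekww'
Anagram: Yes


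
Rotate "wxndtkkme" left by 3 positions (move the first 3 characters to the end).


Input: 'wxndtkkme', shift = 3
Operation: split at index 3 and swap parts
Front part s[0:3] = 'wxn'
Back part s[3:] = 'dtkkme'
Rotated = back + front = 'dtkkme' + 'wxn'
Result: dtkkmewxn


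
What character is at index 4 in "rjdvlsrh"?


Input string: 'rjdvlsrh'
Operation: get character at index 4
Index mapping: s[0]='r', s[1]='j', s[2]='d', s[3]='v', s[4]='l'
Result: 'l'


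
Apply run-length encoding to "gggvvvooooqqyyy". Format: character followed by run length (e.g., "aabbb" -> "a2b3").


Input: 'gggvvvooooqqyyy'
Operation: identify consecutive runs
Runs: 'ggg' -> g3, 'vvv' -> v3, 'oooo' -> o4, 'qq' -> q2, 'yyy' -> y3
Encoded: g3v3o4q2y3


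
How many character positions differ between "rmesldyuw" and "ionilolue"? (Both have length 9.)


String 1: 'rmesldyuw'
String 2: 'ionilolue'
Compare each position: pos 0: 'r'!='i', pos 1: 'm'!='o', pos 2: 'e'!='n', pos 3: 's'!='i', pos 4: 'l'=='l', pos 5: 'd'!='o', pos 6: 'y'!='l', pos 7: 'u'=='u', pos 8: 'w'!='e'
Differing positions: 7
Hamming distance: 7


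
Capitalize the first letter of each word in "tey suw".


Input string: 'tey suw'
Operation: capitalize first letter of each word
Word transformations: 'tey'->'Tey', 'suw'->'Suw'
Result: Tey Suw


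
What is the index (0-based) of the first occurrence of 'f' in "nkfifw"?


Input string: 'nkfifw'
Target: 'f'
Scanning left to right: s[0]='n', s[1]='k', s[2]='f'
First match at index: 2


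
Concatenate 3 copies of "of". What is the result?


Input string: 'of'
Operation: repeat 3 times
Concatenation: 'of' + 'of' + 'of'
Result: ofofof


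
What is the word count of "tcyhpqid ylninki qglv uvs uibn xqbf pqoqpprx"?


Input string: 'tcyhpqid ylninki qglv uvs uibn xqbf pqoqpprx'
Operation: split by spaces
Words found: 'tcyhpqid', 'ylninki', 'qglv', 'uvs', 'uibn', 'xqbf', 'pqoqpprx'
Word count: 7


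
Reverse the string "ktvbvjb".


Input string: 'ktvbvjb'
Operation: reverse character order
Original order: 'k' -> 't' -> 'v' -> 'b' -> 'v' -> 'j' -> 'b'
Reversed order: 'b' -> 'j' -> 'v' -> 'b' -> 'v' -> 't' -> 'k'
Result: bjvbvtk


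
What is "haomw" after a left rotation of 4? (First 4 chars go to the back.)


Input: 'haomw', shift = 4
Operation: split at index 4 and swap parts
Front part s[0:4] = 'haom'
Back part s[4:] = 'w'
Rotated = back + front = 'w' + 'haom'
Result: whaom


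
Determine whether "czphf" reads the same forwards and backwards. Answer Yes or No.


Input string: 'czphf'
Reversed: 'fhpzc'
Compare pairs: s[0]='c' vs s[4]='f' (mismatch), s[1]='z' vs s[3]='h' (mismatch)
Palindrome: No


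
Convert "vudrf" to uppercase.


Input string: 'vudrf'
Operation: convert each letter to uppercase
Mapping: 'v'->'V', 'u'->'U', 'd'->'D', 'r'->'R', 'f'->'F'
Result: VUDRF


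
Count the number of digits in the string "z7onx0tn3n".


Input string: 'z7onx0tn3n'
Operation: count digit characters (0-9)
Scan: 'z', '7'(digit), 'o', 'n', 'x', '0'(digit), 't', 'n', '3'(digit), 'n'
Digits found: 3
Result: 3


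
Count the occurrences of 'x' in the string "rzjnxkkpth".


Input string: 'rzjnxkkpth'
Target character: 'x'
Scan each position: s[4]='x'
Matches found at indices: 4
Total: 1


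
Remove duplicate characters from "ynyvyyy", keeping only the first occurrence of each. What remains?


Input: 'ynyvyyy'
Operation: keep first occurrence of each character
Scan: s[0]='y' new -> keep; s[1]='n' new -> keep; s[2]='y' seen -> skip; s[3]='v' new -> keep; s[4]='y' seen -> skip; s[5]='y' seen -> skip; s[6]='y' seen -> skip
Result: ynv


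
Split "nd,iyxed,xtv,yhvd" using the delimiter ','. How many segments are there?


Input string: 'nd,iyxed,xtv,yhvd'
Delimiter: ','
Split result: 'nd', 'iyxed', 'xtv', 'yhvd'
Number of parts: 4


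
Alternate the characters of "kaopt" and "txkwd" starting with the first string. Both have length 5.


String 1: 'kaopt'
String 2: 'txkwd'
Operation: alternate characters
Pairs: 'k'+'t', 'a'+'x', 'o'+'k', 'p'+'w', 't'+'d'
Result: ktaxokpwtd


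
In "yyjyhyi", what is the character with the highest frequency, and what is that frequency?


Input: 'yyjyhyi'
Operation: tally each character
Counts: 'h':1, 'i':1, 'j':1, 'y':4
Maximum: 'y' appears 4 times


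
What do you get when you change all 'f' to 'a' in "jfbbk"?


Input string: 'jfbbk'
Operation: replace 'f' with 'a'
Positions of 'f': 1
After replacement: jabbk


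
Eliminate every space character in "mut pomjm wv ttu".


Input string: 'mut pomjm wv ttu'
Operation: remove all spaces
Words: 'mut', 'pomjm', 'wv', 'ttu'
Join without spaces: mutpomjmwvttu


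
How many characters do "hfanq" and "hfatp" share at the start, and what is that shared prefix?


String 1: 'hfanq'
String 2: 'hfatp'
Compare position by position:
pos 0: 'h' vs 'h' match
pos 1: 'f' vs 'f' match
pos 2: 'a' vs 'a' match
pos 3: 'n' vs 't' differ -> stop
Longest common prefix: "hfa" (length 3)


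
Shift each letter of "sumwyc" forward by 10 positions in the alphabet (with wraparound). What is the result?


Input: 'sumwyc', shift = 10
Operation: for each letter, (position + 10) mod 26
Mapping: 's'(18+10=28, 28 mod 26=2)->'c', 'u'(20+10=30, 30 mod 26=4)->'e', 'm'(12+10=22)->'w', 'w'(22+10=32, 32 mod 26=6)->'g', 'y'(24+10=34, 34 mod 26=8)->'i', 'c'(2+10=12)->'m'
Result: cewgim


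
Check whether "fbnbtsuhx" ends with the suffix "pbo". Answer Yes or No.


Input string: 'fbnbtsuhx'
Suffix to check: 'pbo'
Last 3 characters of input: 'uhx'
Match: False
Result: No


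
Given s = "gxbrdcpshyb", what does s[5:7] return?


Input string: 'gxbrdcpshyb'
Operation: slice [5:7]
Extract characters: s[5]='c', s[6]='p'
Result: cp


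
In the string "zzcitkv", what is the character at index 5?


Input string: 'zzcitkv'
Operation: get character at index 5
Index mapping: s[0]='z', s[1]='z', s[2]='c', s[3]='i', s[4]='t', s[5]='k'
Result: 'k'


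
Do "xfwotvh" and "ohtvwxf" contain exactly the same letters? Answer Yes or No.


String 1: 'xfwotvh' -> sorted: 'fhotvwx'
String 2: 'ohtvwxf' -> sorted: 'fhotvwx'
Compare sorted forms: 'fhotvwx' == 'fhotvwx'
Anagram: Yes


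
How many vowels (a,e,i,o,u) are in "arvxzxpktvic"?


Input string: 'arvxzxpktvic'
Operation: count vowels (a, e, i, o, u)
Scan: s[0]='a' (vowel), s[1]='r', s[2]='v', s[3]='x', s[4]='z', s[5]='x', s[6]='p', s[7]='k', s[8]='t', s[9]='v', s[10]='i' (vowel), s[11]='c'
Vowels found: 2
Result: 2


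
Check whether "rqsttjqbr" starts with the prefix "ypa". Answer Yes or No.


Input string: 'rqsttjqbr'
Prefix to check: 'ypa'
First 3 characters of input: 'rqs'
Match: False
Result: No


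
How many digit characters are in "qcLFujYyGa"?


Input string: 'qcLFujYyGa'
Operation: count digit characters (0-9)
Scan: 'q', 'c', 'L', 'F', 'u', 'j', 'Y', 'y', 'G', 'a'
Digits found: 0
Result: 0


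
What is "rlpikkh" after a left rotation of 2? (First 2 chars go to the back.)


Input: 'rlpikkh', shift = 2
Operation: split at index 2 and swap parts
Front part s[0:2] = 'rl'
Back part s[2:] = 'pikkh'
Rotated = back + front = 'pikkh' + 'rl'
Result: pikkhrl


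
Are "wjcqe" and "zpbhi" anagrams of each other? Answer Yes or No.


String 1: 'wjcqe' -> sorted: 'cejqw'
String 2: 'zpbhi' -> sorted: 'bhipz'
Compare sorted forms: 'cejqw' != 'bhipz'
Anagram: No


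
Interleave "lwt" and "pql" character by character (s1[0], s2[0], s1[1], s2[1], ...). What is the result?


String 1: 'lwt'
String 2: 'pql'
Operation: alternate characters
Pairs: 'l'+'p', 'w'+'q', 't'+'l'
Result: lpwqtl


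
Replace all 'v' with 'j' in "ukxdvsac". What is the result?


Input string: 'ukxdvsac'
Operation: replace 'v' with 'j'
Positions of 'v': 4
After replacement: ukxdjsac


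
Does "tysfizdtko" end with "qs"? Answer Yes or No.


Input string: 'tysfizdtko'
Suffix to check: 'qs'
Last 2 characters of input: 'ko'
Match: False
Result: No


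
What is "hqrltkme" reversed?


Input string: 'hqrltkme'
Operation: reverse character order
Original order: 'h' -> 'q' -> 'r' -> 'l' -> 't' -> 'k' -> 'm' -> 'e'
Reversed order: 'e' -> 'm' -> 'k' -> 't' -> 'l' -> 'r' -> 'q' -> 'h'
Result: emktlrqh


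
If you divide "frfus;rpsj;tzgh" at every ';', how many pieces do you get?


Input string: 'frfus;rpsj;tzgh'
Delimiter: ';'
Split result: 'frfus', 'rpsj', 'tzgh'
Number of parts: 3


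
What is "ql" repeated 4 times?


Input string: 'ql'
Operation: repeat 4 times
Concatenation: 'ql' + 'ql' + 'ql' + 'ql'
Result: qlqlqlql


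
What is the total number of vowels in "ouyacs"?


Input string: 'ouyacs'
Operation: count vowels (a, e, i, o, u)
Scan: s[0]='o' (vowel), s[1]='u' (vowel), s[2]='y', s[3]='a' (vowel), s[4]='c', s[5]='s'
Vowels found: 3
Result: 3


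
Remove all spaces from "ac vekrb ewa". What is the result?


Input string: 'ac vekrb ewa'
Operation: remove all spaces
Words: 'ac', 'vekrb', 'ewa'
Join without spaces: acvekrbewa


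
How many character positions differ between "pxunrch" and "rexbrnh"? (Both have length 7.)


String 1: 'pxunrch'
String 2: 'rexbrnh'
Compare each position: pos 0: 'p'!='r', pos 1: 'x'!='e', pos 2: 'u'!='x', pos 3: 'n'!='b', pos 4: 'r'=='r', pos 5: 'c'!='n', pos 6: 'h'=='h'
Differing positions: 5
Hamming distance: 5


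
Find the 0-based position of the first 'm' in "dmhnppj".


Input string: 'dmhnppj'
Target: 'm'
Scanning left to right: s[0]='d', s[1]='m'
First match at index: 1


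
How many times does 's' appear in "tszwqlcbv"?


Input string: 'tszwqlcbv'
Target character: 's'
Scan each position: s[1]='s'
Matches found at indices: 1
Total: 1


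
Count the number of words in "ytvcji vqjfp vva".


Input string: 'ytvcji vqjfp vva'
Operation: split by spaces
Words found: 'ytvcji', 'vqjfp', 'vva'
Word count: 3


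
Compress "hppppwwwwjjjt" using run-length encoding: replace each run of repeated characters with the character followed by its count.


Input: 'hppppwwwwjjjt'
Operation: identify consecutive runs
Runs: 'h' -> h1, 'pppp' -> p4, 'wwww' -> w4, 'jjj' -> j3, 't' -> t1
Encoded: h1p4w4j3t1


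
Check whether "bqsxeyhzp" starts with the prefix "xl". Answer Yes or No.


Input string: 'bqsxeyhzp'
Prefix to check: 'xl'
First 2 characters of input: 'bq'
Match: False
Result: No


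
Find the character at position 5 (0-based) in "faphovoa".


Input string: 'faphovoa'
Operation: get character at index 5
Index mapping: s[0]='f', s[1]='a', s[2]='p', s[3]='h', s[4]='o', s[5]='v'
Result: 'v'


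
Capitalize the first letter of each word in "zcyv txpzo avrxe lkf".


Input string: 'zcyv txpzo avrxe lkf'
Operation: capitalize first letter of each word
Word transformations: 'zcyv'->'Zcyv', 'txpzo'->'Txpzo', 'avrxe'->'Avrxe', 'lkf'->'Lkf'
Result: Zcyv Txpzo Avrxe Lkf


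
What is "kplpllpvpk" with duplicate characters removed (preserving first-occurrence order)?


Input: 'kplpllpvpk'
Operation: keep first occurrence of each character
Scan: s[0]='k' new -> keep; s[1]='p' new -> keep; s[2]='l' new -> keep; s[3]='p' seen -> skip; s[4]='l' seen -> skip; s[5]='l' seen -> skip; s[6]='p' seen -> skip; s[7]='v' new -> keep; s[8]='p' seen -> skip; s[9]='k' seen -> skip
Result: kplv


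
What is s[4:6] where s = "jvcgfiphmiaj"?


Input string: 'jvcgfiphmiaj'
Operation: slice [4:6]
Extract characters: s[4]='f', s[5]='i'
Result: fi


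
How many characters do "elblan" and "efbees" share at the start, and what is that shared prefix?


String 1: 'elblan'
String 2: 'efbees'
Compare position by position:
pos 0: 'e' vs 'e' match
pos 1: 'l' vs 'f' differ -> stop
Longest common prefix: "e" (length 1)


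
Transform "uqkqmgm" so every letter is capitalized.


Input string: 'uqkqmgm'
Operation: convert each letter to uppercase
Mapping: 'u'->'U', 'q'->'Q', 'k'->'K', 'q'->'Q', 'm'->'M', 'g'->'G', 'm'->'M'
Result: UQKQMGM


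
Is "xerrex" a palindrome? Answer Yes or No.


Input string: 'xerrex'
Reversed: 'xerrex'
Compare pairs: s[0]='x' vs s[5]='x' (match), s[1]='e' vs s[4]='e' (match), s[2]='r' vs s[3]='r' (match)
Palindrome: Yes


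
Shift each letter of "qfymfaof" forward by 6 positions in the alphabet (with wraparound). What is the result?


Input: 'qfymfaof', shift = 6
Operation: for each letter, (position + 6) mod 26
Mapping: 'q'(16+6=22)->'w', 'f'(5+6=11)->'l', 'y'(24+6=30, 30 mod 26=4)->'e', 'm'(12+6=18)->'s', 'f'(5+6=11)->'l', 'a'(0+6=6)->'g', 'o'(14+6=20)->'u', 'f'(5+6=11)->'l'
Result: wleslgul


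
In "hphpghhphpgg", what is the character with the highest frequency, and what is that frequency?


Input: 'hphpghhphpgg'
Operation: tally each character
Counts: 'g':3, 'h':5, 'p':4
Maximum: 'h' appears 5 times


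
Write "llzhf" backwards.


Input string: 'llzhf'
Operation: reverse character order
Original order: 'l' -> 'l' -> 'z' -> 'h' -> 'f'
Reversed order: 'f' -> 'h' -> 'z' -> 'l' -> 'l'
Result: fhzll


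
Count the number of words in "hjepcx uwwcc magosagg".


Input string: 'hjepcx uwwcc magosagg'
Operation: split by spaces
Words found: 'hjepcx', 'uwwcc', 'magosagg'
Word count: 3


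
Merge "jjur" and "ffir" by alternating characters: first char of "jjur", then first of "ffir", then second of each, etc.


String 1: 'jjur'
String 2: 'ffir'
Operation: alternate characters
Pairs: 'j'+'f', 'j'+'f', 'u'+'i', 'r'+'r'
Result: jfjfuirr


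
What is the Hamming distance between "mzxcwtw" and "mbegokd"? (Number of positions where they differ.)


String 1: 'mzxcwtw'
String 2: 'mbegokd'
Compare each position: pos 0: 'm'=='m', pos 1: 'z'!='b', pos 2: 'x'!='e', pos 3: 'c'!='g', pos 4: 'w'!='o', pos 5: 't'!='k', pos 6: 'w'!='d'
Differing positions: 6
Hamming distance: 6


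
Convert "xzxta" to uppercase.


Input string: 'xzxta'
Operation: convert each letter to uppercase
Mapping: 'x'->'X', 'z'->'Z', 'x'->'X', 't'->'T', 'a'->'A'
Result: XZXTA


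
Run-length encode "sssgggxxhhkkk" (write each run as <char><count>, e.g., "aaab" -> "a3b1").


Input: 'sssgggxxhhkkk'
Operation: identify consecutive runs
Runs: 'sss' -> s3, 'ggg' -> g3, 'xx' -> x2, 'hh' -> h2, 'kkk' -> k3
Encoded: s3g3x2h2k3


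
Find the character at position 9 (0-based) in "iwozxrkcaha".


Input string: 'iwozxrkcaha'
Operation: get character at index 9
Index mapping: s[0]='i', s[1]='w', s[2]='o', s[3]='z', s[4]='x', s[5]='r', s[6]='k', s[7]='c', s[8]='a', s[9]='h'
Result: 'h'


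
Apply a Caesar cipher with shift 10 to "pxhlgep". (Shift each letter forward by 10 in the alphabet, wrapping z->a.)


Input: 'pxhlgep', shift = 10
Operation: for each letter, (position + 10) mod 26
Mapping: 'p'(15+10=25)->'z', 'x'(23+10=33, 33 mod 26=7)->'h', 'h'(7+10=17)->'r', 'l'(11+10=21)->'v', 'g'(6+10=16)->'q', 'e'(4+10=14)->'o', 'p'(15+10=25)->'z'
Result: zhrvqoz


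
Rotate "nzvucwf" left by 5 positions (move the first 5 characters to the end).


Input: 'nzvucwf', shift = 5
Operation: split at index 5 and swap parts
Front part s[0:5] = 'nzvuc'
Back part s[5:] = 'wf'
Rotated = back + front = 'wf' + 'nzvuc'
Result: wfnzvuc


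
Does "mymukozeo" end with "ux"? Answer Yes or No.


Input string: 'mymukozeo'
Suffix to check: 'ux'
Last 2 characters of input: 'eo'
Match: False
Result: No


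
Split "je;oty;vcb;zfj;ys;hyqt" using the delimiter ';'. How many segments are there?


Input string: 'je;oty;vcb;zfj;ys;hyqt'
Delimiter: ';'
Split result: 'je', 'oty', 'vcb', 'zfj', 'ys', 'hyqt'
Number of parts: 6


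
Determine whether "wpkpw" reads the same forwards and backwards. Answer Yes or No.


Input string: 'wpkpw'
Reversed: 'wpkpw'
Compare pairs: s[0]='w' vs s[4]='w' (match), s[1]='p' vs s[3]='p' (match)
Palindrome: Yes


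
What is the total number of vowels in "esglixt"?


Input string: 'esglixt'
Operation: count vowels (a, e, i, o, u)
Scan: s[0]='e' (vowel), s[1]='s', s[2]='g', s[3]='l', s[4]='i' (vowel), s[5]='x', s[6]='t'
Vowels found: 2
Result: 2


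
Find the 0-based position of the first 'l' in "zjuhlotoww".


Input string: 'zjuhlotoww'
Target: 'l'
Scanning left to right: s[0]='z', s[1]='j', s[2]='u', s[3]='h', s[4]='l'
First match at index: 4


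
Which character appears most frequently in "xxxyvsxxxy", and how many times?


Input: 'xxxyvsxxxy'
Operation: tally each character
Counts: 's':1, 'v':1, 'x':6, 'y':2
Maximum: 'x' appears 6 times


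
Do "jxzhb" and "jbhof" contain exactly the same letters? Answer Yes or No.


String 1: 'jxzhb' -> sorted: 'bhjxz'
String 2: 'jbhof' -> sorted: 'bfhjo'
Compare sorted forms: 'bhjxz' != 'bfhjo'
Anagram: No


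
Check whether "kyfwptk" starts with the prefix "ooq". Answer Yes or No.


Input string: 'kyfwptk'
Prefix to check: 'ooq'
First 3 characters of input: 'kyf'
Match: False
Result: No


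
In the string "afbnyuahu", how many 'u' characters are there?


Input string: 'afbnyuahu'
Target character: 'u'
Scan each position: s[5]='u', s[8]='u'
Matches found at indices: 5, 8
Total: 2


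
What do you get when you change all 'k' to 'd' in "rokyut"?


Input string: 'rokyut'
Operation: replace 'k' with 'd'
Positions of 'k': 2
After replacement: rodyut


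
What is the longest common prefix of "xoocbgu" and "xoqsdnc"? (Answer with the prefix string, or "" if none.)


String 1: 'xoocbgu'
String 2: 'xoqsdnc'
Compare position by position:
pos 0: 'x' vs 'x' match
pos 1: 'o' vs 'o' match
pos 2: 'o' vs 'q' differ -> stop
Longest common prefix: "xo" (length 2)


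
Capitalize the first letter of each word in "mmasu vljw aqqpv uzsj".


Input string: 'mmasu vljw aqqpv uzsj'
Operation: capitalize first letter of each word
Word transformations: 'mmasu'->'Mmasu', 'vljw'->'Vljw', 'aqqpv'->'Aqqpv', 'uzsj'->'Uzsj'
Result: Mmasu Vljw Aqqpv Uzsj


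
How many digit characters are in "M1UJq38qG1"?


Input string: 'M1UJq38qG1'
Operation: count digit characters (0-9)
Scan: 'M', '1'(digit), 'U', 'J', 'q', '3'(digit), '8'(digit), 'q', 'G', '1'(digit)
Digits found: 4
Result: 4


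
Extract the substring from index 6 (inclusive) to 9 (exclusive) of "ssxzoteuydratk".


Input string: 'ssxzoteuydratk'
Operation: slice [6:9]
Extract characters: s[6]='e', s[7]='u', s[8]='y'
Result: euy


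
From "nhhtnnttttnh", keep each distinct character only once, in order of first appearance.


Input: 'nhhtnnttttnh'
Operation: keep first occurrence of each character
Scan: s[0]='n' new -> keep; s[1]='h' new -> keep; s[2]='h' seen -> skip; s[3]='t' new -> keep; s[4]='n' seen -> skip; s[5]='n' seen -> skip; s[6]='t' seen -> skip; s[7]='t' seen -> skip; s[8]='t' seen -> skip; s[9]='t' seen -> skip; s[10]='n' seen -> skip; s[11]='h' seen -> skip
Result: nht


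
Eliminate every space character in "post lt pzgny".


Input string: 'post lt pzgny'
Operation: remove all spaces
Words: 'post', 'lt', 'pzgny'
Join without spaces: postltpzgny


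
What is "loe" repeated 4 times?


Input string: 'loe'
Operation: repeat 4 times
Concatenation: 'loe' + 'loe' + 'loe' + 'loe'
Result: loeloeloeloe


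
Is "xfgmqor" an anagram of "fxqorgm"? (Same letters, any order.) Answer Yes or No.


String 1: 'fxqorgm' -> sorted: 'fgmoqrx'
String 2: 'xfgmqor' -> sorted: 'fgmoqrx'
Compare sorted forms: 'fgmoqrx' == 'fgmoqrx'
Anagram: Yes


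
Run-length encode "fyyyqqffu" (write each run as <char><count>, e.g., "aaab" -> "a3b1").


Input: 'fyyyqqffu'
Operation: identify consecutive runs
Runs: 'f' -> f1, 'yyy' -> y3, 'qq' -> q2, 'ff' -> f2, 'u' -> u1
Encoded: f1y3q2f2u1


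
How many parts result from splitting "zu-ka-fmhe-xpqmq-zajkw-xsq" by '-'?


Input string: 'zu-ka-fmhe-xpqmq-zajkw-xsq'
Delimiter: '-'
Split result: 'zu', 'ka', 'fmhe', 'xpqmq', 'zajkw', 'xsq'
Number of parts: 6


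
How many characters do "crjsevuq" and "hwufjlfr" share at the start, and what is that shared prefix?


String 1: 'crjsevuq'
String 2: 'hwufjlfr'
Compare position by position:
pos 0: 'c' vs 'h' differ -> stop
Longest common prefix: "" (length 0)


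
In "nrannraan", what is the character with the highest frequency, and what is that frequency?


Input: 'nrannraan'
Operation: tally each character
Counts: 'a':3, 'n':4, 'r':2
Maximum: 'n' appears 4 times


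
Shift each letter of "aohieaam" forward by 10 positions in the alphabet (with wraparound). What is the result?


Input: 'aohieaam', shift = 10
Operation: for each letter, (position + 10) mod 26
Mapping: 'a'(0+10=10)->'k', 'o'(14+10=24)->'y', 'h'(7+10=17)->'r', 'i'(8+10=18)->'s', 'e'(4+10=14)->'o', 'a'(0+10=10)->'k', 'a'(0+10=10)->'k', 'm'(12+10=22)->'w'
Result: kyrsokkw


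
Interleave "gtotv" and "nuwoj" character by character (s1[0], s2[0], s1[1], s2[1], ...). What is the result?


String 1: 'gtotv'
String 2: 'nuwoj'
Operation: alternate characters
Pairs: 'g'+'n', 't'+'u', 'o'+'w', 't'+'o', 'v'+'j'
Result: gntuowtovj


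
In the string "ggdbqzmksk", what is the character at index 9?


Input string: 'ggdbqzmksk'
Operation: get character at index 9
Index mapping: s[0]='g', s[1]='g', s[2]='d', s[3]='b', s[4]='q', s[5]='z', s[6]='m', s[7]='k', s[8]='s', s[9]='k'
Result: 'k'


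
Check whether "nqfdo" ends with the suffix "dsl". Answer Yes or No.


Input string: 'nqfdo'
Suffix to check: 'dsl'
Last 3 characters of input: 'fdo'
Match: False
Result: No


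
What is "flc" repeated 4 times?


Input string: 'flc'
Operation: repeat 4 times
Concatenation: 'flc' + 'flc' + 'flc' + 'flc'
Result: flcflcflcflc


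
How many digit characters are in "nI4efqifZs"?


Input string: 'nI4efqifZs'
Operation: count digit characters (0-9)
Scan: 'n', 'I', '4'(digit), 'e', 'f', 'q', 'i', 'f', 'Z', 's'
Digits found: 1
Result: 1


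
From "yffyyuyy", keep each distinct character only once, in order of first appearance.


Input: 'yffyyuyy'
Operation: keep first occurrence of each character
Scan: s[0]='y' new -> keep; s[1]='f' new -> keep; s[2]='f' seen -> skip; s[3]='y' seen -> skip; s[4]='y' seen -> skip; s[5]='u' new -> keep; s[6]='y' seen -> skip; s[7]='y' seen -> skip
Result: yfu


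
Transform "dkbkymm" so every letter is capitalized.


Input string: 'dkbkymm'
Operation: convert each letter to uppercase
Mapping: 'd'->'D', 'k'->'K', 'b'->'B', 'k'->'K', 'y'->'Y', 'm'->'M', 'm'->'M'
Result: DKBKYMM
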